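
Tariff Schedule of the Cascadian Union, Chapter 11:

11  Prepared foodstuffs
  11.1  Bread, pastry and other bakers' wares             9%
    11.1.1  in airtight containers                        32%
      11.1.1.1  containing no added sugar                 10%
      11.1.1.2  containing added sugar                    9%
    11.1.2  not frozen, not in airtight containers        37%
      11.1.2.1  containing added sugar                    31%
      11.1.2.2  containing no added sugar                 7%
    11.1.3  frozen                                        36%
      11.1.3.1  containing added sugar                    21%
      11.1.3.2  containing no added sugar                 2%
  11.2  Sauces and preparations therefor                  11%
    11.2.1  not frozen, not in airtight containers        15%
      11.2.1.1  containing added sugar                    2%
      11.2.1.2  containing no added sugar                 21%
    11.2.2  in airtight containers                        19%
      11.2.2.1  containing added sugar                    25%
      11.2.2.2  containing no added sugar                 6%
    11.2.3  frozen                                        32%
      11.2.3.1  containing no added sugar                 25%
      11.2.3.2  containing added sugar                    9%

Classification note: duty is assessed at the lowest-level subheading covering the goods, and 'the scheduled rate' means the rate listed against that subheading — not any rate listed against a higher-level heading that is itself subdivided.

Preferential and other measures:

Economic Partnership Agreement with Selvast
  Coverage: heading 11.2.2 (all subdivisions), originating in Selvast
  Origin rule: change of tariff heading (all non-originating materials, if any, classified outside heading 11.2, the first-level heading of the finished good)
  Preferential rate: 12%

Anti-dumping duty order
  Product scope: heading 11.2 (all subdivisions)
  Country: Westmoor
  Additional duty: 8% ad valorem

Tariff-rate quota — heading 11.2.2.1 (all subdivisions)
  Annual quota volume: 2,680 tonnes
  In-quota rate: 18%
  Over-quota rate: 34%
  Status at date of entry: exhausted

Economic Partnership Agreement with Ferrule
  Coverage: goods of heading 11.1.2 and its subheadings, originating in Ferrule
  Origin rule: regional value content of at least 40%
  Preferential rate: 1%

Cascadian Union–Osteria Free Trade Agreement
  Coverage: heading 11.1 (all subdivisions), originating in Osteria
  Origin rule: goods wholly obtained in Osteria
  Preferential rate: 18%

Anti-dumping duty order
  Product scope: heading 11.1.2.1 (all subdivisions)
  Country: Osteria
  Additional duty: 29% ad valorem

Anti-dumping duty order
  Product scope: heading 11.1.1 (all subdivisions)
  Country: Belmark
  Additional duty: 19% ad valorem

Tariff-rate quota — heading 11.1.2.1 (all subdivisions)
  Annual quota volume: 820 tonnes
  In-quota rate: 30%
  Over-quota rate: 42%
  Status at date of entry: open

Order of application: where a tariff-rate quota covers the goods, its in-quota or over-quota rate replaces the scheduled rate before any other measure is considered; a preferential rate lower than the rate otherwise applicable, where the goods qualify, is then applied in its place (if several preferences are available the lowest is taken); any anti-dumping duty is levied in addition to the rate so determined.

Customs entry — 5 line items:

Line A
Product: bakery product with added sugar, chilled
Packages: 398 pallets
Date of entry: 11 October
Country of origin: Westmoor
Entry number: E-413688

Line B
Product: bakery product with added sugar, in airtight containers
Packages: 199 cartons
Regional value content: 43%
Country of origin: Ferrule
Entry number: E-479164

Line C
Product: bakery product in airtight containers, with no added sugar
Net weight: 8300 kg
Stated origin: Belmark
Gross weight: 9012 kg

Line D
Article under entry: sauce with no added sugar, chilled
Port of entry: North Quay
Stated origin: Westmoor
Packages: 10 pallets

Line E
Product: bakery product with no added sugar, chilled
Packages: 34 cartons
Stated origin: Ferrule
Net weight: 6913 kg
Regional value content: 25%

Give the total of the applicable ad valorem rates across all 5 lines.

104%

Line A: bakery product → 11.1; chilled → 11.1.2; with added sugar → 11.1.2.1. Scheduled 31%. quota on 11.1.2.1 open → in-quota 30%. → 30%.
Line B: bakery product → 11.1; in airtight containers → 11.1.1; with added sugar → 11.1.1.2. Scheduled 9%. Ferrule agreement on 11.1.2: 11.1.1.2 not covered. → 9%.
Line C: bakery product → 11.1; in airtight containers → 11.1.1; with no added sugar → 11.1.1.1. Scheduled 10%. anti-dumping (Belmark, 11.1.1): +19%; total 10% + 19% = 29%. → 29%.
Line D: sauce → 11.2; chilled → 11.2.1; with no added sugar → 11.2.1.2. Scheduled 21%. anti-dumping (Westmoor, 11.2): +8%; total 21% + 8% = 29%. → 29%.
Line E: bakery product → 11.1; chilled → 11.1.2; with no added sugar → 11.1.2.2. Scheduled 7%. Ferrule agreement on 11.1.2: RVC < 40%. → 7%.
Sum: 30% + 9% + 29% + 29% + 7% = 104%.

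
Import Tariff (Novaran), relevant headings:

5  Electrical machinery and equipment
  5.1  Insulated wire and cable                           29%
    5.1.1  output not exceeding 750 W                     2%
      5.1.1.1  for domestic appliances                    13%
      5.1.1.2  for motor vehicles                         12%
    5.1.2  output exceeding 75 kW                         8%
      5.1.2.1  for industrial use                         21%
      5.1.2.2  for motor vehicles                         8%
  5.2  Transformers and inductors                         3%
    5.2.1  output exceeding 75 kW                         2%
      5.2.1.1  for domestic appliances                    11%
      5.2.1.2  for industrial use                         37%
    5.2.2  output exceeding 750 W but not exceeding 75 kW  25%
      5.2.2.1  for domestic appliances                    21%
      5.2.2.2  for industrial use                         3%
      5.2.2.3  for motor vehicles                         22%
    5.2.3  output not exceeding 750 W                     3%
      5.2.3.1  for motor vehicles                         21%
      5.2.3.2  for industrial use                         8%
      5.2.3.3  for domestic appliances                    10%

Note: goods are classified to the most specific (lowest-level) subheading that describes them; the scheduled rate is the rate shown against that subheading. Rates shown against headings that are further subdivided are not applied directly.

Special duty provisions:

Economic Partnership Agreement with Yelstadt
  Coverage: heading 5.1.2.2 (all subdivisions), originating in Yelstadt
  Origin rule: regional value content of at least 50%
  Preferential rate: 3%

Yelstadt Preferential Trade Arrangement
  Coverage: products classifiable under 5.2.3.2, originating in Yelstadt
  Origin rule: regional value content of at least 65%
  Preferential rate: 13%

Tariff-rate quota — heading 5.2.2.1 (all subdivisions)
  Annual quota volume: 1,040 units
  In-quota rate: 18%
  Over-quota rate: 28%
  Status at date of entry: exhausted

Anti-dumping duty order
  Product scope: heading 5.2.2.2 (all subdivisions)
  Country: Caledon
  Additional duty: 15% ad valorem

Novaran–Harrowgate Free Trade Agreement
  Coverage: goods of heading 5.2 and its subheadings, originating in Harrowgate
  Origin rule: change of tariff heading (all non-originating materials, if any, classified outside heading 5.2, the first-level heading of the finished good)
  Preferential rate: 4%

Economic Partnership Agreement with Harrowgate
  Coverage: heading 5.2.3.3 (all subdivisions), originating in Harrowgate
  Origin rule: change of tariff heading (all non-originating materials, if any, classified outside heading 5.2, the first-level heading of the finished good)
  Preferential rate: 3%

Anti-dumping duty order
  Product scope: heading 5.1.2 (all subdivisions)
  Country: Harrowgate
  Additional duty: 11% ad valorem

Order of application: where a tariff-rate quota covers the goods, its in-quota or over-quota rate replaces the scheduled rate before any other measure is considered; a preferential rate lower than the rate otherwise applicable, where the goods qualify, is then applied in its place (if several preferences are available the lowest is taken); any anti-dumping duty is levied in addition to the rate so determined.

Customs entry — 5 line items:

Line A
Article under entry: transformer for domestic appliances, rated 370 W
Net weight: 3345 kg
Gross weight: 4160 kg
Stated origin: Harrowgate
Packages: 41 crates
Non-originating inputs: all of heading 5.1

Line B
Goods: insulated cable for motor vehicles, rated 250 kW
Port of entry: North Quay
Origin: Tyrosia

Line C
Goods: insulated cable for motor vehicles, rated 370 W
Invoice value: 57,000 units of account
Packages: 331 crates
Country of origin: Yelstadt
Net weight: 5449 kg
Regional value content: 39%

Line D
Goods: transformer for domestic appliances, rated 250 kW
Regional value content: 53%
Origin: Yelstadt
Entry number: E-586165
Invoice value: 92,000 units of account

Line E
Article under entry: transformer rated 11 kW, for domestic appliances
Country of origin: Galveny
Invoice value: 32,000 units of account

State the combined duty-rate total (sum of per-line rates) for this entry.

Line A: transformer → 5.2; rated 370 W → 5.2.3; for domestic appliances → 5.2.3.3. Scheduled 10%. Harrowgate agreement on 5.2: CTH met → 4% available; Harrowgate agreement on 5.2.3.3: CTH met → 3% available; preferential 3%. → 3%.
Line B: insulated cable → 5.1; rated 250 kW → 5.1.2; for motor vehicles → 5.1.2.2. Scheduled 8%. No special measure applies. → 8%.
Line C: insulated cable → 5.1; rated 370 W → 5.1.1; for motor vehicles → 5.1.1.2. Scheduled 12%. Yelstadt agreement on 5.1.2.2: 5.1.1.2 not covered; Yelstadt agreement on 5.2.3.2: 5.1.1.2 not covered. → 12%.
Line D: transformer → 5.2; rated 250 kW → 5.2.1; for domestic appliances → 5.2.1.1. Scheduled 11%. Yelstadt agreement on 5.1.2.2: 5.2.1.1 not covered; Yelstadt agreement on 5.2.3.2: 5.2.1.1 not covered. → 11%.
Line E: transformer → 5.2; rated 11 kW → 5.2.2; for domestic appliances → 5.2.2.1. Scheduled 21%. quota on 5.2.2.1 exhausted → over-quota 28%. → 28%.
Sum: 3% + 8% + 12% + 11% + 28% = 62%.

62%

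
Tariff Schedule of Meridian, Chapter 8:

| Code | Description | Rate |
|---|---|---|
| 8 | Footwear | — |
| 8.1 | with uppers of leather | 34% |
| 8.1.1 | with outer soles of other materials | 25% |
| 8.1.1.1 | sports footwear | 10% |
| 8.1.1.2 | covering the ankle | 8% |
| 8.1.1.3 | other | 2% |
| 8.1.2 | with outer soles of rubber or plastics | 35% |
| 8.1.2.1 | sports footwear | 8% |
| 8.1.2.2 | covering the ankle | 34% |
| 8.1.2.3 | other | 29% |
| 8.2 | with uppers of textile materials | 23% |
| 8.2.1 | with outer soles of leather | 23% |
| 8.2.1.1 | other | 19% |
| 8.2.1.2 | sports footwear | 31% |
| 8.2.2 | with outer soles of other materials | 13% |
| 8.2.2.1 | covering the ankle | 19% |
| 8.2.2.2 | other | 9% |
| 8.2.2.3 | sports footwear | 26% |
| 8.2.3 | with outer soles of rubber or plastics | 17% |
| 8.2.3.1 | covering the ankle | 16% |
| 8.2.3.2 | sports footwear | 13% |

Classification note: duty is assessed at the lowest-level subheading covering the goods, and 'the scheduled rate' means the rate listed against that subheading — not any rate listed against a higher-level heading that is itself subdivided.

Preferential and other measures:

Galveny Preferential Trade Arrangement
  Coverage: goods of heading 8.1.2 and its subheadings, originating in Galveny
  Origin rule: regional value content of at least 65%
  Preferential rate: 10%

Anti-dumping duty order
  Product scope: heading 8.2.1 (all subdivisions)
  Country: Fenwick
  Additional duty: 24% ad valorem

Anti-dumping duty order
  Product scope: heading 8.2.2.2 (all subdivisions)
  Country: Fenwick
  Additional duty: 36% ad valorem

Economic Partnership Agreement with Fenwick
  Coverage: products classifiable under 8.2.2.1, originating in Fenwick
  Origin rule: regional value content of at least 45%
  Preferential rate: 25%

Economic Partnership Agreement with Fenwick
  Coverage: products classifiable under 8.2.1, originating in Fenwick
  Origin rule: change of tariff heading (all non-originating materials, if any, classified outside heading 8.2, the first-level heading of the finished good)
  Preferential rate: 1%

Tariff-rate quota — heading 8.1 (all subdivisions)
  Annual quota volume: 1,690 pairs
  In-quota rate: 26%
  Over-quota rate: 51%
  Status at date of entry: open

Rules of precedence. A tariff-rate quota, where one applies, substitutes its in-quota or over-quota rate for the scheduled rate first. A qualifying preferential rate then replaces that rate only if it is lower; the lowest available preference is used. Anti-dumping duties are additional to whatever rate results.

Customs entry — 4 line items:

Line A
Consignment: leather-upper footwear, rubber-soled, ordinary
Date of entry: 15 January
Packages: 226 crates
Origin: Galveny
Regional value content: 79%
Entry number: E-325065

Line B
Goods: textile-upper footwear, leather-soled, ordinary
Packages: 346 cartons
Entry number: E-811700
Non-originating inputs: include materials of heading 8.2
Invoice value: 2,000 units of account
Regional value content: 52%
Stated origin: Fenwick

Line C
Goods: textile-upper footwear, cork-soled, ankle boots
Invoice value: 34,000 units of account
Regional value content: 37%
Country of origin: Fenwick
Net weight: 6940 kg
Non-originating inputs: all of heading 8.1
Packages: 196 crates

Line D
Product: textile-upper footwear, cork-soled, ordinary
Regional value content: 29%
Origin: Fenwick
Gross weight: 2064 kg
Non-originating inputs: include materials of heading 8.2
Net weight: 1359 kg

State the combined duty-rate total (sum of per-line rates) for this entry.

117%

Line A: leather-upper → 8.1; rubber-soled → 8.1.2; ordinary → 8.1.2.3. Scheduled 29%. quota on 8.1 open → in-quota 26%; Galveny agreement on 8.1.2: RVC ≥ 65% → 10% available; preferential 10%. → 10%.
Line B: textile-upper → 8.2; leather-soled → 8.2.1; ordinary → 8.2.1.1. Scheduled 19%. Fenwick agreement on 8.2.2.1: 8.2.1.1 not covered; Fenwick agreement on 8.2.1: CTH not met; anti-dumping (Fenwick, 8.2.1): +24%; total 19% + 24% = 43%. → 43%.
Line C: textile-upper → 8.2; cork-soled → 8.2.2; ankle boots → 8.2.2.1. Scheduled 19%. Fenwick agreement on 8.2.2.1: RVC < 45%; Fenwick agreement on 8.2.1: 8.2.2.1 not covered. → 19%.
Line D: textile-upper → 8.2; cork-soled → 8.2.2; ordinary → 8.2.2.2. Scheduled 9%. Fenwick agreement on 8.2.2.1: 8.2.2.2 not covered; Fenwick agreement on 8.2.1: 8.2.2.2 not covered; anti-dumping (Fenwick, 8.2.2.2): +36%; total 9% + 36% = 45%. → 45%.
Sum: 10% + 43% + 19% + 45% = 117%.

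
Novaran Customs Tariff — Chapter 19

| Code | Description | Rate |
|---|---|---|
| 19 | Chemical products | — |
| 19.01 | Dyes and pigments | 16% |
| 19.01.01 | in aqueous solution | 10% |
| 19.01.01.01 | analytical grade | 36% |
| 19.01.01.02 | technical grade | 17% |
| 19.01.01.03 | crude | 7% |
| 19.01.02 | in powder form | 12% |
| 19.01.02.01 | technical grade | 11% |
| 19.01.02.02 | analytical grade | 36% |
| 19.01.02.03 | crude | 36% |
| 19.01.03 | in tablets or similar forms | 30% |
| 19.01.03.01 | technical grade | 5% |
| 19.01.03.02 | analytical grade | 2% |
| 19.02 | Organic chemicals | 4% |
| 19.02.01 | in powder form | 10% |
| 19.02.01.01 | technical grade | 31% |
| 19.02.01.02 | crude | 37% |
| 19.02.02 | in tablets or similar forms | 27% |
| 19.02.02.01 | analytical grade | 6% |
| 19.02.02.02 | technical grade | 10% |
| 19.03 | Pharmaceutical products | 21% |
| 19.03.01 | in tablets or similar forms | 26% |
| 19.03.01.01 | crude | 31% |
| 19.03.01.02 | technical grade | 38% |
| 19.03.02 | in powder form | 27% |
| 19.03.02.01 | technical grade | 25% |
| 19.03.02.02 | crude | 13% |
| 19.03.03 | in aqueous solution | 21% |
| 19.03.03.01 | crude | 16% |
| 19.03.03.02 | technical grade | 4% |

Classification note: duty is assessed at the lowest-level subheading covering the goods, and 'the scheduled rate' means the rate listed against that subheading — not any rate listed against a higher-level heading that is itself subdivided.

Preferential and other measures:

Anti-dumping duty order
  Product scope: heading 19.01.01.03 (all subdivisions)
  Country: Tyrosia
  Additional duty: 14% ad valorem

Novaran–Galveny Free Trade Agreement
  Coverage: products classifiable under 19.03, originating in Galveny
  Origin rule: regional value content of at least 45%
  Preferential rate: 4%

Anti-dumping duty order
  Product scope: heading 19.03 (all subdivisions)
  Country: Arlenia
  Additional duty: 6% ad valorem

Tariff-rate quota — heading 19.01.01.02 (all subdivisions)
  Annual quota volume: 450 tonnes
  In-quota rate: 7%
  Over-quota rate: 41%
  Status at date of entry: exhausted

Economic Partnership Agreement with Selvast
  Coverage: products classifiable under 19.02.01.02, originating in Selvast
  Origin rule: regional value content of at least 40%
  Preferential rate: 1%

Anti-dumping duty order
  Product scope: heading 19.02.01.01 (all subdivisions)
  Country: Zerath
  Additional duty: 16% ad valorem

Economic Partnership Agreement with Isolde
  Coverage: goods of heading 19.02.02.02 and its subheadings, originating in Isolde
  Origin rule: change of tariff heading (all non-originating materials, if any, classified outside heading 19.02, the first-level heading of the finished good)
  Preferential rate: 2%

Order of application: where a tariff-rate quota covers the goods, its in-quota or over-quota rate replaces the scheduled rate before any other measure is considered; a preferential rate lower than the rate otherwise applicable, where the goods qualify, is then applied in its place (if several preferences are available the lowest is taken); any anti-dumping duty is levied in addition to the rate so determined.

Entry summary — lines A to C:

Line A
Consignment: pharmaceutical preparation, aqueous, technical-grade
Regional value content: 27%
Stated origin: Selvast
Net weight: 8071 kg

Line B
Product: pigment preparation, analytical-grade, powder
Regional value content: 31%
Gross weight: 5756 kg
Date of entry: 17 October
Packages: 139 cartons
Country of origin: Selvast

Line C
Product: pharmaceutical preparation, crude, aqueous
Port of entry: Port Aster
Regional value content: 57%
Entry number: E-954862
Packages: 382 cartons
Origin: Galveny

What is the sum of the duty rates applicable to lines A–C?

Line A: pharmaceutical → 19.03; aqueous → 19.03.03; technical-grade → 19.03.03.02. Scheduled 4%. Selvast agreement on 19.02.01.02: 19.03.03.02 not covered. → 4%.
Line B: pigment → 19.01; powder → 19.01.02; analytical-grade → 19.01.02.02. Scheduled 36%. Selvast agreement on 19.02.01.02: 19.01.02.02 not covered. → 36%.
Line C: pharmaceutical → 19.03; aqueous → 19.03.03; crude → 19.03.03.01. Scheduled 16%. Galveny agreement on 19.03: RVC ≥ 45% → 4% available; preferential 4%. → 4%.
Sum: 4% + 36% + 4% = 44%.

44%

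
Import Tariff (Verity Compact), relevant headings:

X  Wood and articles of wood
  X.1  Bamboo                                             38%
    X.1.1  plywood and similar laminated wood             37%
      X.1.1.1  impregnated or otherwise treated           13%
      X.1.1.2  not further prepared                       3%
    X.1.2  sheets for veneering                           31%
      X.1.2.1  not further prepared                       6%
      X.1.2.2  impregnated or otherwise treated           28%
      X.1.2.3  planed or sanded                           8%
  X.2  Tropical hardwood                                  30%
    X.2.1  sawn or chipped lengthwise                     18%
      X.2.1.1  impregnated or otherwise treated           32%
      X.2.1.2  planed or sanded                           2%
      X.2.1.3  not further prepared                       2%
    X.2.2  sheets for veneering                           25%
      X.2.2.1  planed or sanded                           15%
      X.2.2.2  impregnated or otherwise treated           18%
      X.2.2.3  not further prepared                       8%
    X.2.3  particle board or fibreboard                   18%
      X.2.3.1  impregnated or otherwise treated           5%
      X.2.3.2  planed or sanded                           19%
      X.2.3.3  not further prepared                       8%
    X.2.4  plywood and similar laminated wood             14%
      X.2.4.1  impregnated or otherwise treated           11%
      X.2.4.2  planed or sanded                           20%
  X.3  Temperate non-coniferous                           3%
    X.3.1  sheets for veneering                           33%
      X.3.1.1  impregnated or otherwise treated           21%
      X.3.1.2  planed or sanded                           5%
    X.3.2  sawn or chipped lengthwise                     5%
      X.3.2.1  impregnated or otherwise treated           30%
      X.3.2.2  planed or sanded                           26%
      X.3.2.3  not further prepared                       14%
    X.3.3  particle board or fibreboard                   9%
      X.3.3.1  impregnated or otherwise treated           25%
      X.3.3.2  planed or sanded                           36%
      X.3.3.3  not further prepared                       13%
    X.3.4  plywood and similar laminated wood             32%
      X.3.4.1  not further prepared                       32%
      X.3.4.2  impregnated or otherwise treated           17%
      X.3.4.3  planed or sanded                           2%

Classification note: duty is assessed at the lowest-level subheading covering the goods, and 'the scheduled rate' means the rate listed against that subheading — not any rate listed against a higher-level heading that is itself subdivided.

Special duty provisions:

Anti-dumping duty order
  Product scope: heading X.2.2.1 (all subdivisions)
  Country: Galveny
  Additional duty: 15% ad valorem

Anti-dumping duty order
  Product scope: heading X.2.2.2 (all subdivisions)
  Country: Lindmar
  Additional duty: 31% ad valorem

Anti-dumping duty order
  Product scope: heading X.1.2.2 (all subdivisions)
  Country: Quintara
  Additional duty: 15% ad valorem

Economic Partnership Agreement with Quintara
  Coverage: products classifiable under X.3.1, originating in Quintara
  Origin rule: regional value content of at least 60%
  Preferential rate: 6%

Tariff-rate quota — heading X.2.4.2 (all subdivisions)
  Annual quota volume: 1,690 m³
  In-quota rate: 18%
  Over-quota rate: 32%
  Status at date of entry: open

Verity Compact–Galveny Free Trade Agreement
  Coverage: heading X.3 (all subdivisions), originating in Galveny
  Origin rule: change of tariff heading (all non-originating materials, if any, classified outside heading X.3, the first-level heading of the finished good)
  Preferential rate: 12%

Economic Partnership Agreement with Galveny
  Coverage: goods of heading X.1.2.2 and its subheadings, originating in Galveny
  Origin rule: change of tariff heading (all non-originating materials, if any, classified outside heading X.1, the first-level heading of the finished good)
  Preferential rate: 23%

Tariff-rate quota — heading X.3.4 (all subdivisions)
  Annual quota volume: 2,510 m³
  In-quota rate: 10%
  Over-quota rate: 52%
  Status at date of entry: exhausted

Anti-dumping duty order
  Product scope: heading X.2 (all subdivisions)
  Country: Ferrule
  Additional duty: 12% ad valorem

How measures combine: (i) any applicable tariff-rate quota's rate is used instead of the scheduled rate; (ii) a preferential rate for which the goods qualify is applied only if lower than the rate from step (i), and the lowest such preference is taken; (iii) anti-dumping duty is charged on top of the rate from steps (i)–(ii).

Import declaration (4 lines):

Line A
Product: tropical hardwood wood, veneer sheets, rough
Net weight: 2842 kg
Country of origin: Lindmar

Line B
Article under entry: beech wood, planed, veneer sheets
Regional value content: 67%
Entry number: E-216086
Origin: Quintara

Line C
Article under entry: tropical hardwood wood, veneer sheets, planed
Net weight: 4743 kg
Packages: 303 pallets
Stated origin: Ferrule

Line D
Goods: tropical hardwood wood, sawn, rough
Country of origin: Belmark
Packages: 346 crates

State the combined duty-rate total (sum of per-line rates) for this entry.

Line A: tropical hardwood → X.2; veneer sheets → X.2.2; rough → X.2.2.3. Scheduled 8%. No special measure applies. → 8%.
Line B: beech → X.3; veneer sheets → X.3.1; planed → X.3.1.2. Scheduled 5%. Quintara agreement on X.3.1: RVC ≥ 60% → 6% available; preference 6% not lower than 5% → no reduction. → 5%.
Line C: tropical hardwood → X.2; veneer sheets → X.2.2; planed → X.2.2.1. Scheduled 15%. anti-dumping (Ferrule, X.2): +12%; total 15% + 12% = 27%. → 27%.
Line D: tropical hardwood → X.2; sawn → X.2.1; rough → X.2.1.3. Scheduled 2%. No special measure applies. → 2%.
Sum: 8% + 5% + 27% + 2% = 42%.

42%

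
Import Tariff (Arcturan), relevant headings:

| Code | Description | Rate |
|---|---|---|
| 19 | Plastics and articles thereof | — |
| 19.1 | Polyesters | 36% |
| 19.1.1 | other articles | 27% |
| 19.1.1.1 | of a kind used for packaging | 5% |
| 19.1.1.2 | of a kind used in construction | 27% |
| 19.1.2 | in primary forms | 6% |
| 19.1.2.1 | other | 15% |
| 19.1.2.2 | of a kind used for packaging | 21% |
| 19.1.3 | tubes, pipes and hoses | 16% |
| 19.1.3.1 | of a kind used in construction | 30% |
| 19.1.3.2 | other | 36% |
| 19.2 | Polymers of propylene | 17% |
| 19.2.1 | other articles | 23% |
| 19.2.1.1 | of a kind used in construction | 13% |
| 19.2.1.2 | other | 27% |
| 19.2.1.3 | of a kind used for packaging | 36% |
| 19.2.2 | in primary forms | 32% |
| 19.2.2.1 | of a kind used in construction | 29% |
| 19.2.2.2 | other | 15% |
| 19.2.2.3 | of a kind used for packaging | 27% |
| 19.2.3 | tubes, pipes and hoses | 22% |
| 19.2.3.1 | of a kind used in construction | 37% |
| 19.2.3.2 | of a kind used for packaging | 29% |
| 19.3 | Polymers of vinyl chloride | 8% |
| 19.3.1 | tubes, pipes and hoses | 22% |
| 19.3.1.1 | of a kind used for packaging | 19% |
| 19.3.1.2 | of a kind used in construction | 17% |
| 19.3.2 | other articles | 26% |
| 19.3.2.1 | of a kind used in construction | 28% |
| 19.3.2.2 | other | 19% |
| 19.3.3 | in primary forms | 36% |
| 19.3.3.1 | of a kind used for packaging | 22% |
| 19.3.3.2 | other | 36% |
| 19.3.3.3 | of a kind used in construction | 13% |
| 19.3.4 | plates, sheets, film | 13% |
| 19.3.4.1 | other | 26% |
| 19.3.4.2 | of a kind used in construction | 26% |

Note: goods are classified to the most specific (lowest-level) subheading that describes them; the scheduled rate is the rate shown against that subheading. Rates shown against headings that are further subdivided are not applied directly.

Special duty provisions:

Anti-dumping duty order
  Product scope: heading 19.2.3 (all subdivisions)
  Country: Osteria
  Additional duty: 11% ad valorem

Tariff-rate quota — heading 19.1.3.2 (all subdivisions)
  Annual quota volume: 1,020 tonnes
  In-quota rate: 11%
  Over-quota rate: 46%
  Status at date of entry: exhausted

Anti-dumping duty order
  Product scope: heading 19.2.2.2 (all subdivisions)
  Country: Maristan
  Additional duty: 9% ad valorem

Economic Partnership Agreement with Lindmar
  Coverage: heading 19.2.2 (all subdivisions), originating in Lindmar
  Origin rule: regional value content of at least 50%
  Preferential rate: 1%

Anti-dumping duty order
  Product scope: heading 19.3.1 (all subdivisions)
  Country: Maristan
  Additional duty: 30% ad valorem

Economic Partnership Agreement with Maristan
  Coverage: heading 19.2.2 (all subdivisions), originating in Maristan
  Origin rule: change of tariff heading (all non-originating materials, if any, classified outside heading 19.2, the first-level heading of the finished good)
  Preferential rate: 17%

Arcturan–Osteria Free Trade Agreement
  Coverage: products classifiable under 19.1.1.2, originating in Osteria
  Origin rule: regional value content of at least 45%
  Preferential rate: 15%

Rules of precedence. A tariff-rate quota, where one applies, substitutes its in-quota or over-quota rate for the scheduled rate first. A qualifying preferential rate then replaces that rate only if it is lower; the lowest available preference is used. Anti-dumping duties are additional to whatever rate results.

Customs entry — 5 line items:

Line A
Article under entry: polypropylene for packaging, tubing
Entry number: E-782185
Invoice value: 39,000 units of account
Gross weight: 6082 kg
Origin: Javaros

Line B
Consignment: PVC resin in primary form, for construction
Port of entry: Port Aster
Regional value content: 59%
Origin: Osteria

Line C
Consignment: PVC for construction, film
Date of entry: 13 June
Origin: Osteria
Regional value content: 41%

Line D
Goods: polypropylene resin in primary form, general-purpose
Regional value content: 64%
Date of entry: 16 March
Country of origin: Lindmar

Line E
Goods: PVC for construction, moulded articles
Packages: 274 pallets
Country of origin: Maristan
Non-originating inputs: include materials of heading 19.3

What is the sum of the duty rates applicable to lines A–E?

97%

Line A: polypropylene → 19.2; tubing → 19.2.3; for packaging → 19.2.3.2. Scheduled 29%. No special measure applies. → 29%.
Line B: PVC → 19.3; resin in primary form → 19.3.3; for construction → 19.3.3.3. Scheduled 13%. Osteria agreement on 19.1.1.2: 19.3.3.3 not covered. → 13%.
Line C: PVC → 19.3; film → 19.3.4; for construction → 19.3.4.2. Scheduled 26%. Osteria agreement on 19.1.1.2: 19.3.4.2 not covered. → 26%.
Line D: polypropylene → 19.2; resin in primary form → 19.2.2; general-purpose → 19.2.2.2. Scheduled 15%. Lindmar agreement on 19.2.2: RVC ≥ 50% → 1% available; preferential 1%. → 1%.
Line E: PVC → 19.3; moulded articles → 19.3.2; for construction → 19.3.2.1. Scheduled 28%. Maristan agreement on 19.2.2: 19.3.2.1 not covered. → 28%.
Sum: 29% + 13% + 26% + 1% + 28% = 97%.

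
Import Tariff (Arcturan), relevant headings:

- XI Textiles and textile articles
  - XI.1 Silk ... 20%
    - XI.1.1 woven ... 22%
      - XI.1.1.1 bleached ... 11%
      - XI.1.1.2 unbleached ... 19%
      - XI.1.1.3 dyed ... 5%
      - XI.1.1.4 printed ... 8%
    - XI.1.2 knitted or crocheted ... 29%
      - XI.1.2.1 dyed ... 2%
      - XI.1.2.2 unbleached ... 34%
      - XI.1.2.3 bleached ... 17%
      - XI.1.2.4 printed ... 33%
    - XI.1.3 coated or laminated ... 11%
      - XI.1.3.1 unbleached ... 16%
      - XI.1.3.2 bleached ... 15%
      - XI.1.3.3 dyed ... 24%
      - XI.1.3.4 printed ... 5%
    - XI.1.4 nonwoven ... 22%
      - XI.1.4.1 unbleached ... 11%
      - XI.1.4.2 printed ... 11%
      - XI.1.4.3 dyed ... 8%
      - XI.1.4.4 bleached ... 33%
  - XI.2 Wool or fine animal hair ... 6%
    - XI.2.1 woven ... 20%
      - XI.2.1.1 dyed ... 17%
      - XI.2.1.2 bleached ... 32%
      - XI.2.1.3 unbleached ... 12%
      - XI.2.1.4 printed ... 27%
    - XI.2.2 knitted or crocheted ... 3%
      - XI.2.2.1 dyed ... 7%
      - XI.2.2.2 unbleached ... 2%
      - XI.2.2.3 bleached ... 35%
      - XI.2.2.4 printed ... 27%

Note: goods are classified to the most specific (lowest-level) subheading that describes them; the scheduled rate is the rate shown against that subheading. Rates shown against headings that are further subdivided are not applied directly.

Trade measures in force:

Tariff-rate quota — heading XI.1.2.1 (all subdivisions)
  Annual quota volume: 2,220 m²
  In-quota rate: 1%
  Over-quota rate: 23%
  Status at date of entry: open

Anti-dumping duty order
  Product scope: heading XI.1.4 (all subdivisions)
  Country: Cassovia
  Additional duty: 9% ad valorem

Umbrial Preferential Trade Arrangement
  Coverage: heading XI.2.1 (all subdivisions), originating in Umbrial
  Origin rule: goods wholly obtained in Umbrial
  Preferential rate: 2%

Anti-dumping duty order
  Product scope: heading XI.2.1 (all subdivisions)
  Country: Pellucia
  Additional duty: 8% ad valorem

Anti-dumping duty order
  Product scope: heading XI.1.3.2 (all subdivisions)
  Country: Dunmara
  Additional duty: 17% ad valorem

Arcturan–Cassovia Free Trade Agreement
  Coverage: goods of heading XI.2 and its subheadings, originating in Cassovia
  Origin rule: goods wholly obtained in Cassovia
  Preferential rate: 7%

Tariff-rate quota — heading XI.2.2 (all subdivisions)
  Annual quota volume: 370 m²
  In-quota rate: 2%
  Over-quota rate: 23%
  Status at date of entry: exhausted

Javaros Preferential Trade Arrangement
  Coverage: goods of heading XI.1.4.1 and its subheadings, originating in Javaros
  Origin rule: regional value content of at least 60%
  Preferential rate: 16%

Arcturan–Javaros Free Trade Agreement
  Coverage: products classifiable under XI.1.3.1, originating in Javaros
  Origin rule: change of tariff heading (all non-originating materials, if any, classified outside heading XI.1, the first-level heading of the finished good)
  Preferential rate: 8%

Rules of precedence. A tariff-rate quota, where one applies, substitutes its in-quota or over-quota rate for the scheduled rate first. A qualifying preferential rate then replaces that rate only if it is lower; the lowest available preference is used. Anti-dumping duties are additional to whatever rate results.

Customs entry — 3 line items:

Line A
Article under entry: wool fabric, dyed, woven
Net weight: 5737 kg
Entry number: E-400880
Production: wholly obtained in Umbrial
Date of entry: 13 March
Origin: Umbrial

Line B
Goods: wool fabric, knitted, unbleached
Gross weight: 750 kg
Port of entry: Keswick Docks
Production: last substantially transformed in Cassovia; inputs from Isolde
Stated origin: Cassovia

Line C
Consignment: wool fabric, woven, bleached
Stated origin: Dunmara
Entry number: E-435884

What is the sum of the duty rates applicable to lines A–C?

57%

Line A: wool → XI.2; woven → XI.2.1; dyed → XI.2.1.1. Scheduled 17%. Umbrial agreement on XI.2.1: wholly obtained → 2% available; preferential 2%. → 2%.
Line B: wool → XI.2; knitted → XI.2.2; unbleached → XI.2.2.2. Scheduled 2%. quota on XI.2.2 exhausted → over-quota 23%; Cassovia agreement on XI.2: not wholly obtained. → 23%.
Line C: wool → XI.2; woven → XI.2.1; bleached → XI.2.1.2. Scheduled 32%. No special measure applies. → 32%.
Sum: 2% + 23% + 32% = 57%.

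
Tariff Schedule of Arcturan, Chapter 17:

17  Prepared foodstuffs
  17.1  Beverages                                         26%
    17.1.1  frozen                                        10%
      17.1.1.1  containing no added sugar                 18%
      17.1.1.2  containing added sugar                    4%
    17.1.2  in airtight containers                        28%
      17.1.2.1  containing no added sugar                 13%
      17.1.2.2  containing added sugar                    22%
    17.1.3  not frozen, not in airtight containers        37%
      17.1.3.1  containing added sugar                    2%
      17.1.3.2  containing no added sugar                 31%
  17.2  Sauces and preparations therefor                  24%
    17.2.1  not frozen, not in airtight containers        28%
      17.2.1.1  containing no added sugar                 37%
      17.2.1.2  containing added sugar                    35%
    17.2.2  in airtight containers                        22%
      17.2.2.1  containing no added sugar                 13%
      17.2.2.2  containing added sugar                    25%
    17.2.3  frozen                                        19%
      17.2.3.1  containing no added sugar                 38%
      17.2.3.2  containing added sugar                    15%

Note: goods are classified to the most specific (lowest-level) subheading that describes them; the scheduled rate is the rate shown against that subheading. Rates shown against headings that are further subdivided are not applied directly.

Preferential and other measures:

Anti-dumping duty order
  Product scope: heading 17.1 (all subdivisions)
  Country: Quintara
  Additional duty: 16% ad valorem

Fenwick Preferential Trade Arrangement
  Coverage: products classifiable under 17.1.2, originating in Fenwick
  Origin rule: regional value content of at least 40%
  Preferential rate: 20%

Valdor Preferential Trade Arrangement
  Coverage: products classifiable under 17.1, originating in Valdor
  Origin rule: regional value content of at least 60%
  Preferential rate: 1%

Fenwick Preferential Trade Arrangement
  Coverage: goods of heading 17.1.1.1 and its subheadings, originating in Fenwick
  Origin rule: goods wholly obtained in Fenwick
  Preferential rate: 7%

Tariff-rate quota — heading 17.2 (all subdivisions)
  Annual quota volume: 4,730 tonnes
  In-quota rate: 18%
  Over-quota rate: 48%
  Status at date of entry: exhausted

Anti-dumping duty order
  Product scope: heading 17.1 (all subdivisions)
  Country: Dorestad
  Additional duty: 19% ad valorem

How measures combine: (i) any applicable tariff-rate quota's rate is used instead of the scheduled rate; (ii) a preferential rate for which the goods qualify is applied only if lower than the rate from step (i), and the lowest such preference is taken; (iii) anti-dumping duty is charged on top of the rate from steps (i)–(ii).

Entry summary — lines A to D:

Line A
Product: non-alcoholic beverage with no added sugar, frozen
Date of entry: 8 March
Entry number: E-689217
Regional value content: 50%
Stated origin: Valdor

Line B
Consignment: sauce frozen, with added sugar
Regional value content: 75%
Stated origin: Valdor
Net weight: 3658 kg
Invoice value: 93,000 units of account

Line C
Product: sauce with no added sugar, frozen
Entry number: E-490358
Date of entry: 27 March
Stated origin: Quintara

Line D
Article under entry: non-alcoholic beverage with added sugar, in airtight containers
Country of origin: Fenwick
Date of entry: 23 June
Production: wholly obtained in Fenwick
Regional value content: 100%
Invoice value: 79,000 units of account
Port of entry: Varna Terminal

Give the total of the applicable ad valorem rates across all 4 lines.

Line A: non-alcoholic beverage → 17.1; frozen → 17.1.1; with no added sugar → 17.1.1.1. Scheduled 18%. Valdor agreement on 17.1: RVC < 60%. → 18%.
Line B: sauce → 17.2; frozen → 17.2.3; with added sugar → 17.2.3.2. Scheduled 15%. quota on 17.2 exhausted → over-quota 48%; Valdor agreement on 17.1: 17.2.3.2 not covered. → 48%.
Line C: sauce → 17.2; frozen → 17.2.3; with no added sugar → 17.2.3.1. Scheduled 38%. quota on 17.2 exhausted → over-quota 48%. → 48%.
Line D: non-alcoholic beverage → 17.1; in airtight containers → 17.1.2; with added sugar → 17.1.2.2. Scheduled 22%. Fenwick agreement on 17.1.2: RVC ≥ 40% → 20% available; Fenwick agreement on 17.1.1.1: 17.1.2.2 not covered; preferential 20%. → 20%.
Sum: 18% + 48% + 48% + 20% = 134%.

134%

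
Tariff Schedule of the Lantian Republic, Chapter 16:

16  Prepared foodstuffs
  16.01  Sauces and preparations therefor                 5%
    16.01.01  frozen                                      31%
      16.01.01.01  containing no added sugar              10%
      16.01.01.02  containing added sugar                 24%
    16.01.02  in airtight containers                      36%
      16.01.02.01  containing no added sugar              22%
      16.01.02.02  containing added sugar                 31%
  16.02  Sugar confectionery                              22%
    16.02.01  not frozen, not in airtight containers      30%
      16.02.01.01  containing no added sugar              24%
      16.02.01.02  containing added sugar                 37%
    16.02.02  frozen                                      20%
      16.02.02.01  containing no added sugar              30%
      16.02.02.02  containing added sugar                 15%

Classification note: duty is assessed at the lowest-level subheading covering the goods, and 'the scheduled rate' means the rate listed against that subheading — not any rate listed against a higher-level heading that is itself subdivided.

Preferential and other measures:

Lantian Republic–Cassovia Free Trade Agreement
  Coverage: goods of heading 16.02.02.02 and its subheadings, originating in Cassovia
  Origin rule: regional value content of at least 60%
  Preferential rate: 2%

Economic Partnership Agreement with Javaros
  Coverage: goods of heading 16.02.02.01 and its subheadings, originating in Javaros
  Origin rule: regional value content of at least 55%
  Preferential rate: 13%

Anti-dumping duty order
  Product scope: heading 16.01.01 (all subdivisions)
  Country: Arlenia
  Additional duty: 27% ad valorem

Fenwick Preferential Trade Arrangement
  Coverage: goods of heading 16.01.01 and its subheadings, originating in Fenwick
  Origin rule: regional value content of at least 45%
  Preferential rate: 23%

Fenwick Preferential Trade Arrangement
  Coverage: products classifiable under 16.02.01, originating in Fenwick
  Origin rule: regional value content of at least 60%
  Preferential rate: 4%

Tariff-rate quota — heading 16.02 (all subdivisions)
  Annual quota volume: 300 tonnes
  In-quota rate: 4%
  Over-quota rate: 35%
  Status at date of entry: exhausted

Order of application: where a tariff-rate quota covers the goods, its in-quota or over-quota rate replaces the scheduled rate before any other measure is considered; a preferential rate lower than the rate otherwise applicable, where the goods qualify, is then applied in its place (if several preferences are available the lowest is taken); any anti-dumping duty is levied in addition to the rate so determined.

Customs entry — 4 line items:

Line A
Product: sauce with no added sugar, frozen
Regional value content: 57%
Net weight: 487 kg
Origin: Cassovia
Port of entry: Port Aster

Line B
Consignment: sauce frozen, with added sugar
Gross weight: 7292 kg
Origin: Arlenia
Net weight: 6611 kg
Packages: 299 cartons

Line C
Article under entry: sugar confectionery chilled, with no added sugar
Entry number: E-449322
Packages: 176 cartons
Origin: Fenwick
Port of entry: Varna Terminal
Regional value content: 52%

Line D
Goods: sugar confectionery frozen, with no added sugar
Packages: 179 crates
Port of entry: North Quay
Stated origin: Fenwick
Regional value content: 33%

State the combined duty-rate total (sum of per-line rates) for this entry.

Line A: sauce → 16.01; frozen → 16.01.01; with no added sugar → 16.01.01.01. Scheduled 10%. Cassovia agreement on 16.02.02.02: 16.01.01.01 not covered. → 10%.
Line B: sauce → 16.01; frozen → 16.01.01; with added sugar → 16.01.01.02. Scheduled 24%. anti-dumping (Arlenia, 16.01.01): +27%; total 24% + 27% = 51%. → 51%.
Line C: sugar confectionery → 16.02; chilled → 16.02.01; with no added sugar → 16.02.01.01. Scheduled 24%. quota on 16.02 exhausted → over-quota 35%; Fenwick agreement on 16.01.01: 16.02.01.01 not covered; Fenwick agreement on 16.02.01: RVC < 60%. → 35%.
Line D: sugar confectionery → 16.02; frozen → 16.02.02; with no added sugar → 16.02.02.01. Scheduled 30%. quota on 16.02 exhausted → over-quota 35%; Fenwick agreement on 16.01.01: 16.02.02.01 not covered; Fenwick agreement on 16.02.01: 16.02.02.01 not covered. → 35%.
Sum: 10% + 51% + 35% + 35% = 131%.

131%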